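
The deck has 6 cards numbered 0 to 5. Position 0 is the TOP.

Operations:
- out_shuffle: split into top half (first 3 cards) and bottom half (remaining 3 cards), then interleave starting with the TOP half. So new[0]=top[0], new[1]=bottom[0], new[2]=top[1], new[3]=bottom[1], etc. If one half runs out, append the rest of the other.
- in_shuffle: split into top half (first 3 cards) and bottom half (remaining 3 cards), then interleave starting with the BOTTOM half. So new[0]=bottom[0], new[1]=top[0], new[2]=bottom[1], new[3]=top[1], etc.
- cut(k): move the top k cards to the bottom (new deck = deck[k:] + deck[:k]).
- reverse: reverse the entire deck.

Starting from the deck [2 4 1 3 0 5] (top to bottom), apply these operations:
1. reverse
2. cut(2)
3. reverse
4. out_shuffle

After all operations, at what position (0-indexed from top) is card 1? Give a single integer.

Answer: 3

Derivation:
After op 1 (reverse): [5 0 3 1 4 2]
After op 2 (cut(2)): [3 1 4 2 5 0]
After op 3 (reverse): [0 5 2 4 1 3]
After op 4 (out_shuffle): [0 4 5 1 2 3]
Card 1 is at position 3.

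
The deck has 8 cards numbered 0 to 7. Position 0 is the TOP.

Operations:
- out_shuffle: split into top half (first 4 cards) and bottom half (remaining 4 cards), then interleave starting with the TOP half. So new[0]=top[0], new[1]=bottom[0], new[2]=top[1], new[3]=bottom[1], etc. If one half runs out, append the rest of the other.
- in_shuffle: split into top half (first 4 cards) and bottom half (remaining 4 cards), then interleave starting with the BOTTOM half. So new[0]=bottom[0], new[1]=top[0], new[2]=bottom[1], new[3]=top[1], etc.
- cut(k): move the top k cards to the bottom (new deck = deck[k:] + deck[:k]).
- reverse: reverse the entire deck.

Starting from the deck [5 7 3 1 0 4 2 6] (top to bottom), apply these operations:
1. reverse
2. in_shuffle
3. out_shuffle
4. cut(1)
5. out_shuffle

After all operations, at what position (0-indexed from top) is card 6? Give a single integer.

After op 1 (reverse): [6 2 4 0 1 3 7 5]
After op 2 (in_shuffle): [1 6 3 2 7 4 5 0]
After op 3 (out_shuffle): [1 7 6 4 3 5 2 0]
After op 4 (cut(1)): [7 6 4 3 5 2 0 1]
After op 5 (out_shuffle): [7 5 6 2 4 0 3 1]
Card 6 is at position 2.

Answer: 2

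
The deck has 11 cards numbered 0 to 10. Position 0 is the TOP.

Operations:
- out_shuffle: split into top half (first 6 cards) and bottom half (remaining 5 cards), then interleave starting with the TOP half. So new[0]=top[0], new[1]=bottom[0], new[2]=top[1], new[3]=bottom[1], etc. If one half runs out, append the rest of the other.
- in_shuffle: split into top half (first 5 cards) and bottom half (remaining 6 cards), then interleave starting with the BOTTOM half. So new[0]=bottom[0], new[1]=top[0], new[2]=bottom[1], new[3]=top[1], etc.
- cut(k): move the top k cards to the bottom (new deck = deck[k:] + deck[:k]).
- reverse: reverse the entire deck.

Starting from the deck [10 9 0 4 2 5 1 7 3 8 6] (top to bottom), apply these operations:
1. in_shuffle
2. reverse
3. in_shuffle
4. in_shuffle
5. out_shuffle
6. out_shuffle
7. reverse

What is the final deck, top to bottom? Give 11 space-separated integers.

After op 1 (in_shuffle): [5 10 1 9 7 0 3 4 8 2 6]
After op 2 (reverse): [6 2 8 4 3 0 7 9 1 10 5]
After op 3 (in_shuffle): [0 6 7 2 9 8 1 4 10 3 5]
After op 4 (in_shuffle): [8 0 1 6 4 7 10 2 3 9 5]
After op 5 (out_shuffle): [8 10 0 2 1 3 6 9 4 5 7]
After op 6 (out_shuffle): [8 6 10 9 0 4 2 5 1 7 3]
After op 7 (reverse): [3 7 1 5 2 4 0 9 10 6 8]

Answer: 3 7 1 5 2 4 0 9 10 6 8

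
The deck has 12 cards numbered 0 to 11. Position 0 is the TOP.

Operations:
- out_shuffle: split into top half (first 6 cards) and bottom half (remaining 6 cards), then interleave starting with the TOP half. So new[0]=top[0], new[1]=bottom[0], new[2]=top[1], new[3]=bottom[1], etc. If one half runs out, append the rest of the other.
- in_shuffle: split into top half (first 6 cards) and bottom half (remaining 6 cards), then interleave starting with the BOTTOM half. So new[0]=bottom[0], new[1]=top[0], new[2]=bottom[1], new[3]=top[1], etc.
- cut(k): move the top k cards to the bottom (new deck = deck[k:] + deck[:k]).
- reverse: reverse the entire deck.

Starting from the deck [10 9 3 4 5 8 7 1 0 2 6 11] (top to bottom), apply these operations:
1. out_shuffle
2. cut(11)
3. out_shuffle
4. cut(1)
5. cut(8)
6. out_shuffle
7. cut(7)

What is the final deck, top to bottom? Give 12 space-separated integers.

After op 1 (out_shuffle): [10 7 9 1 3 0 4 2 5 6 8 11]
After op 2 (cut(11)): [11 10 7 9 1 3 0 4 2 5 6 8]
After op 3 (out_shuffle): [11 0 10 4 7 2 9 5 1 6 3 8]
After op 4 (cut(1)): [0 10 4 7 2 9 5 1 6 3 8 11]
After op 5 (cut(8)): [6 3 8 11 0 10 4 7 2 9 5 1]
After op 6 (out_shuffle): [6 4 3 7 8 2 11 9 0 5 10 1]
After op 7 (cut(7)): [9 0 5 10 1 6 4 3 7 8 2 11]

Answer: 9 0 5 10 1 6 4 3 7 8 2 11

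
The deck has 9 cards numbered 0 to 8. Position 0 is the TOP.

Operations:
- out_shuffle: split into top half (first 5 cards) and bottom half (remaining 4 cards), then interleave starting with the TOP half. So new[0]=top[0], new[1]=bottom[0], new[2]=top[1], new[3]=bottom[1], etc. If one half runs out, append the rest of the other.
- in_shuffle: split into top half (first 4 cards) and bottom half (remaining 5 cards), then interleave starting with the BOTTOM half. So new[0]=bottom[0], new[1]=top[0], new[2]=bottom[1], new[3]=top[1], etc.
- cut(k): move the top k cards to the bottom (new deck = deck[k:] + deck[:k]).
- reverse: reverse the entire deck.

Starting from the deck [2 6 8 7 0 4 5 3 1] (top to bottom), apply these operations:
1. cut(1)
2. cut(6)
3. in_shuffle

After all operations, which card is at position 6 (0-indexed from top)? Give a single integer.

After op 1 (cut(1)): [6 8 7 0 4 5 3 1 2]
After op 2 (cut(6)): [3 1 2 6 8 7 0 4 5]
After op 3 (in_shuffle): [8 3 7 1 0 2 4 6 5]
Position 6: card 4.

Answer: 4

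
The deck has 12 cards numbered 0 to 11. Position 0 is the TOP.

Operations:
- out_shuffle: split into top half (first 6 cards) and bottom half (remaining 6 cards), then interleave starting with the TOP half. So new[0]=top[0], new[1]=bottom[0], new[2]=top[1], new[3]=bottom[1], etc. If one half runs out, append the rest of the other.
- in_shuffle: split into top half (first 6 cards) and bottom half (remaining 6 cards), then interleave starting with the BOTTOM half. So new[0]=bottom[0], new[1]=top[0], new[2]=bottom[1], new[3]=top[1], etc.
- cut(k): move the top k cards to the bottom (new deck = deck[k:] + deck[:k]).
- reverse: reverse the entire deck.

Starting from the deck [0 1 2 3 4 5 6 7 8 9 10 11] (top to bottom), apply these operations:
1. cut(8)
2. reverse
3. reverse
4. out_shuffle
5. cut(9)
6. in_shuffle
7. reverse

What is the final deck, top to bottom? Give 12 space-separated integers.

Answer: 9 0 2 5 8 11 7 4 1 10 6 3

Derivation:
After op 1 (cut(8)): [8 9 10 11 0 1 2 3 4 5 6 7]
After op 2 (reverse): [7 6 5 4 3 2 1 0 11 10 9 8]
After op 3 (reverse): [8 9 10 11 0 1 2 3 4 5 6 7]
After op 4 (out_shuffle): [8 2 9 3 10 4 11 5 0 6 1 7]
After op 5 (cut(9)): [6 1 7 8 2 9 3 10 4 11 5 0]
After op 6 (in_shuffle): [3 6 10 1 4 7 11 8 5 2 0 9]
After op 7 (reverse): [9 0 2 5 8 11 7 4 1 10 6 3]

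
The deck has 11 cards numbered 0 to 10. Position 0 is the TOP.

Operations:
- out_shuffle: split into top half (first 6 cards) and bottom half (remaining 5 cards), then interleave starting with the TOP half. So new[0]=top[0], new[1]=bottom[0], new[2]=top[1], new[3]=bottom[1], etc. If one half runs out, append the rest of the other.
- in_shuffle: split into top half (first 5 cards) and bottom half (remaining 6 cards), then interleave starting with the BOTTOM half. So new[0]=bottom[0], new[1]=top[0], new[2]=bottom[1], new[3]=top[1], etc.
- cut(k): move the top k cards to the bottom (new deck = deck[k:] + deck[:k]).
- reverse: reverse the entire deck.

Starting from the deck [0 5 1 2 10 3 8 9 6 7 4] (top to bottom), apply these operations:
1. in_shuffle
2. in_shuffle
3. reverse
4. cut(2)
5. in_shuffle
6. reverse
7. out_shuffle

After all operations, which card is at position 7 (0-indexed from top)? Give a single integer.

Answer: 10

Derivation:
After op 1 (in_shuffle): [3 0 8 5 9 1 6 2 7 10 4]
After op 2 (in_shuffle): [1 3 6 0 2 8 7 5 10 9 4]
After op 3 (reverse): [4 9 10 5 7 8 2 0 6 3 1]
After op 4 (cut(2)): [10 5 7 8 2 0 6 3 1 4 9]
After op 5 (in_shuffle): [0 10 6 5 3 7 1 8 4 2 9]
After op 6 (reverse): [9 2 4 8 1 7 3 5 6 10 0]
After op 7 (out_shuffle): [9 3 2 5 4 6 8 10 1 0 7]
Position 7: card 10.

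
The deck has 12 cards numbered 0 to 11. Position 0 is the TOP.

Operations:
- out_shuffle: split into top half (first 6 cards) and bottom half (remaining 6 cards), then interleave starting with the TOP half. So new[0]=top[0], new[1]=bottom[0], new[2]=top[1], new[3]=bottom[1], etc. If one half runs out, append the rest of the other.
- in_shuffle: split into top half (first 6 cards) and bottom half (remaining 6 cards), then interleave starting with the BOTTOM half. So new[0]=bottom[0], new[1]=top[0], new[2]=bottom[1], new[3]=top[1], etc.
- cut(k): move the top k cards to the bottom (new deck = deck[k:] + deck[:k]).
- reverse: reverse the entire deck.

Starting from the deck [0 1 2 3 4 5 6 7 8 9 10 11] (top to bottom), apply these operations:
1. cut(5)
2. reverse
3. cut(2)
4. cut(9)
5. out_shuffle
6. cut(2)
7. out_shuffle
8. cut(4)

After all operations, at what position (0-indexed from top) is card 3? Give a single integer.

Answer: 0

Derivation:
After op 1 (cut(5)): [5 6 7 8 9 10 11 0 1 2 3 4]
After op 2 (reverse): [4 3 2 1 0 11 10 9 8 7 6 5]
After op 3 (cut(2)): [2 1 0 11 10 9 8 7 6 5 4 3]
After op 4 (cut(9)): [5 4 3 2 1 0 11 10 9 8 7 6]
After op 5 (out_shuffle): [5 11 4 10 3 9 2 8 1 7 0 6]
After op 6 (cut(2)): [4 10 3 9 2 8 1 7 0 6 5 11]
After op 7 (out_shuffle): [4 1 10 7 3 0 9 6 2 5 8 11]
After op 8 (cut(4)): [3 0 9 6 2 5 8 11 4 1 10 7]
Card 3 is at position 0.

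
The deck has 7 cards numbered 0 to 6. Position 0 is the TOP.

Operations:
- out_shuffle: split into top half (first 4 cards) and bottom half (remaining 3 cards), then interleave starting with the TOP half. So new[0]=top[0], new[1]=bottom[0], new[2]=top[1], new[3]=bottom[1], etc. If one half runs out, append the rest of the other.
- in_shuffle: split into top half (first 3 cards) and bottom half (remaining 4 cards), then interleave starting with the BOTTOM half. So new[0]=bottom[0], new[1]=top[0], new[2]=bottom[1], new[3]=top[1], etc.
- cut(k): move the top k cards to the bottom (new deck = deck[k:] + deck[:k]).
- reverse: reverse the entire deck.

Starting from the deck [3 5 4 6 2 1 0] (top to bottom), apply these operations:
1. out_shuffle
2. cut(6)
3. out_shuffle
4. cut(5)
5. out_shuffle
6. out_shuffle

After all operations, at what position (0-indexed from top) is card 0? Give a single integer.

After op 1 (out_shuffle): [3 2 5 1 4 0 6]
After op 2 (cut(6)): [6 3 2 5 1 4 0]
After op 3 (out_shuffle): [6 1 3 4 2 0 5]
After op 4 (cut(5)): [0 5 6 1 3 4 2]
After op 5 (out_shuffle): [0 3 5 4 6 2 1]
After op 6 (out_shuffle): [0 6 3 2 5 1 4]
Card 0 is at position 0.

Answer: 0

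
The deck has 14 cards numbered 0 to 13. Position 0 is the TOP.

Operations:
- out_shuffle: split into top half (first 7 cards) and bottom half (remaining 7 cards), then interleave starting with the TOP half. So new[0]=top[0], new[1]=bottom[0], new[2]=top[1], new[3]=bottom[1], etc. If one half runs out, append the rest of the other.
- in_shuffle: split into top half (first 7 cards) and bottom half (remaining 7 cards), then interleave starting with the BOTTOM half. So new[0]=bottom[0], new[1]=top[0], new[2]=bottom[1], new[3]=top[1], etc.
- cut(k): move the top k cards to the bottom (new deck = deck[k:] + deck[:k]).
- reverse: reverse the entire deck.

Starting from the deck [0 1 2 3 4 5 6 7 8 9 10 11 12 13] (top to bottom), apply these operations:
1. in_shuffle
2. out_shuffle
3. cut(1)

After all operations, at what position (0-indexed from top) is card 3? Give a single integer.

After op 1 (in_shuffle): [7 0 8 1 9 2 10 3 11 4 12 5 13 6]
After op 2 (out_shuffle): [7 3 0 11 8 4 1 12 9 5 2 13 10 6]
After op 3 (cut(1)): [3 0 11 8 4 1 12 9 5 2 13 10 6 7]
Card 3 is at position 0.

Answer: 0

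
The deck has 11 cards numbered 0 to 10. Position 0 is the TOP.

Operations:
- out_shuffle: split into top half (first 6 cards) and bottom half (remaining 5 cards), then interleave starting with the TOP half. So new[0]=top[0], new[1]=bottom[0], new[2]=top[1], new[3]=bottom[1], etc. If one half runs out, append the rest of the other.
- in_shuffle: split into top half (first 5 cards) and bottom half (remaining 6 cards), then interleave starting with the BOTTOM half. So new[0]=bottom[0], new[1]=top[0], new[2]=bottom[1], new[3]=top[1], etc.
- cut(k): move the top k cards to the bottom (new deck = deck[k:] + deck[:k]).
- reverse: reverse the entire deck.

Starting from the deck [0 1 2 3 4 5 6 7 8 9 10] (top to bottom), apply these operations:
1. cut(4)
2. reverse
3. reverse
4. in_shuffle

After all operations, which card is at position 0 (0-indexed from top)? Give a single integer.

After op 1 (cut(4)): [4 5 6 7 8 9 10 0 1 2 3]
After op 2 (reverse): [3 2 1 0 10 9 8 7 6 5 4]
After op 3 (reverse): [4 5 6 7 8 9 10 0 1 2 3]
After op 4 (in_shuffle): [9 4 10 5 0 6 1 7 2 8 3]
Position 0: card 9.

Answer: 9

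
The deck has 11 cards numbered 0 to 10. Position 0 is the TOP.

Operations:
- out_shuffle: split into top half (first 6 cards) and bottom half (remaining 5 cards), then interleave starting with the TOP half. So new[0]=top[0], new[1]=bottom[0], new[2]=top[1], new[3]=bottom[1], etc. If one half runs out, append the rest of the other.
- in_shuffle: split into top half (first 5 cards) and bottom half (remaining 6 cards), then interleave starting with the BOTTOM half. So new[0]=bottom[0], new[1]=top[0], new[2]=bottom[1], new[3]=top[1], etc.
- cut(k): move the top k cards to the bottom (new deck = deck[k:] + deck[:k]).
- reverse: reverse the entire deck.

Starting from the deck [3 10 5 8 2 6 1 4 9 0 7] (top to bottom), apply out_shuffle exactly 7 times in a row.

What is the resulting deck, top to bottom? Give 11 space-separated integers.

Answer: 3 9 6 5 7 4 2 10 0 1 8

Derivation:
After op 1 (out_shuffle): [3 1 10 4 5 9 8 0 2 7 6]
After op 2 (out_shuffle): [3 8 1 0 10 2 4 7 5 6 9]
After op 3 (out_shuffle): [3 4 8 7 1 5 0 6 10 9 2]
After op 4 (out_shuffle): [3 0 4 6 8 10 7 9 1 2 5]
After op 5 (out_shuffle): [3 7 0 9 4 1 6 2 8 5 10]
After op 6 (out_shuffle): [3 6 7 2 0 8 9 5 4 10 1]
After op 7 (out_shuffle): [3 9 6 5 7 4 2 10 0 1 8]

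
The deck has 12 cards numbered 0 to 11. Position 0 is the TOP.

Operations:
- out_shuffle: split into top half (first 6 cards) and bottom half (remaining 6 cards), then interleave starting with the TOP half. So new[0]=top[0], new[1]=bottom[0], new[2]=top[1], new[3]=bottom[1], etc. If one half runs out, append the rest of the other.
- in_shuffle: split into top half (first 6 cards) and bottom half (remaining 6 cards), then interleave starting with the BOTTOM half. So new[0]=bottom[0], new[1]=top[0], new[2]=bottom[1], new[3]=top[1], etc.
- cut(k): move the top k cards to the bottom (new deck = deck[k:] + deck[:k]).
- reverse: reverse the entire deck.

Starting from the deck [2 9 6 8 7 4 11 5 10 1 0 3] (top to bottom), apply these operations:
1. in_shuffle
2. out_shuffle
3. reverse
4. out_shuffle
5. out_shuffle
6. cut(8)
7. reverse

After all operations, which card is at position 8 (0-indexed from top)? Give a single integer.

After op 1 (in_shuffle): [11 2 5 9 10 6 1 8 0 7 3 4]
After op 2 (out_shuffle): [11 1 2 8 5 0 9 7 10 3 6 4]
After op 3 (reverse): [4 6 3 10 7 9 0 5 8 2 1 11]
After op 4 (out_shuffle): [4 0 6 5 3 8 10 2 7 1 9 11]
After op 5 (out_shuffle): [4 10 0 2 6 7 5 1 3 9 8 11]
After op 6 (cut(8)): [3 9 8 11 4 10 0 2 6 7 5 1]
After op 7 (reverse): [1 5 7 6 2 0 10 4 11 8 9 3]
Position 8: card 11.

Answer: 11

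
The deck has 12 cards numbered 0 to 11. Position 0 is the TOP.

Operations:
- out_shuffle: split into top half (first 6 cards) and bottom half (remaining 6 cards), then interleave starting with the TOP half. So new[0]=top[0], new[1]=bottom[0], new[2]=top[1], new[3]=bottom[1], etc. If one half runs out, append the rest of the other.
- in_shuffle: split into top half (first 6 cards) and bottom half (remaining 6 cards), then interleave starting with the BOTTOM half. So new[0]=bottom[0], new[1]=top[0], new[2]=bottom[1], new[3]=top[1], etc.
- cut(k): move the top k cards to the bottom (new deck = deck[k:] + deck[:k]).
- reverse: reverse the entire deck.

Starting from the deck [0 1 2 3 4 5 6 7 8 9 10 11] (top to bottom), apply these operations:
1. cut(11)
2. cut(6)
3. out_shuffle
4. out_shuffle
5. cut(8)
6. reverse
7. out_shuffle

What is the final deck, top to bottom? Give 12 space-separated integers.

Answer: 3 8 0 5 9 4 6 1 2 10 11 7

Derivation:
After op 1 (cut(11)): [11 0 1 2 3 4 5 6 7 8 9 10]
After op 2 (cut(6)): [5 6 7 8 9 10 11 0 1 2 3 4]
After op 3 (out_shuffle): [5 11 6 0 7 1 8 2 9 3 10 4]
After op 4 (out_shuffle): [5 8 11 2 6 9 0 3 7 10 1 4]
After op 5 (cut(8)): [7 10 1 4 5 8 11 2 6 9 0 3]
After op 6 (reverse): [3 0 9 6 2 11 8 5 4 1 10 7]
After op 7 (out_shuffle): [3 8 0 5 9 4 6 1 2 10 11 7]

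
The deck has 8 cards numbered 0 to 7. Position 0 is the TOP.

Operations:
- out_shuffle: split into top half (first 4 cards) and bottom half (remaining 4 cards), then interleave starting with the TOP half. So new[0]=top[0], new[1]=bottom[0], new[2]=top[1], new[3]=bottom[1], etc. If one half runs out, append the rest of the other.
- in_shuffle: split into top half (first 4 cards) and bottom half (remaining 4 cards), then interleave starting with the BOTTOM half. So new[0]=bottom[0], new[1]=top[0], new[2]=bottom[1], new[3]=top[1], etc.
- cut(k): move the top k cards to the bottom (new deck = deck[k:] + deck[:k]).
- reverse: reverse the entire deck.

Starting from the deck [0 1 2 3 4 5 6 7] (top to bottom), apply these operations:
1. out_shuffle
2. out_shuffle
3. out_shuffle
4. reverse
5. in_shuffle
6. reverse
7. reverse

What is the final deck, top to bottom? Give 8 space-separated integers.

Answer: 3 7 2 6 1 5 0 4

Derivation:
After op 1 (out_shuffle): [0 4 1 5 2 6 3 7]
After op 2 (out_shuffle): [0 2 4 6 1 3 5 7]
After op 3 (out_shuffle): [0 1 2 3 4 5 6 7]
After op 4 (reverse): [7 6 5 4 3 2 1 0]
After op 5 (in_shuffle): [3 7 2 6 1 5 0 4]
After op 6 (reverse): [4 0 5 1 6 2 7 3]
After op 7 (reverse): [3 7 2 6 1 5 0 4]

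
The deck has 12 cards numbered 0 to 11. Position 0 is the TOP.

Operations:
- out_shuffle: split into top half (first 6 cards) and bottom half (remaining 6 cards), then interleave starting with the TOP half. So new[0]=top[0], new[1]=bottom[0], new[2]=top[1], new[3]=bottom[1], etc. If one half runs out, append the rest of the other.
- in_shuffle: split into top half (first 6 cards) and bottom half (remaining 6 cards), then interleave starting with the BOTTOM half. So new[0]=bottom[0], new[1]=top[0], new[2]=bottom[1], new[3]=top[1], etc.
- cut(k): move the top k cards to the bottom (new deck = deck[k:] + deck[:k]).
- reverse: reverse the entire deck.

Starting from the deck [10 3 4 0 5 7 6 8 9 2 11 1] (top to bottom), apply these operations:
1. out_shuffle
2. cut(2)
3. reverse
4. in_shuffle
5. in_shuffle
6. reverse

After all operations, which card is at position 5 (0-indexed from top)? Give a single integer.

Answer: 11

Derivation:
After op 1 (out_shuffle): [10 6 3 8 4 9 0 2 5 11 7 1]
After op 2 (cut(2)): [3 8 4 9 0 2 5 11 7 1 10 6]
After op 3 (reverse): [6 10 1 7 11 5 2 0 9 4 8 3]
After op 4 (in_shuffle): [2 6 0 10 9 1 4 7 8 11 3 5]
After op 5 (in_shuffle): [4 2 7 6 8 0 11 10 3 9 5 1]
After op 6 (reverse): [1 5 9 3 10 11 0 8 6 7 2 4]
Position 5: card 11.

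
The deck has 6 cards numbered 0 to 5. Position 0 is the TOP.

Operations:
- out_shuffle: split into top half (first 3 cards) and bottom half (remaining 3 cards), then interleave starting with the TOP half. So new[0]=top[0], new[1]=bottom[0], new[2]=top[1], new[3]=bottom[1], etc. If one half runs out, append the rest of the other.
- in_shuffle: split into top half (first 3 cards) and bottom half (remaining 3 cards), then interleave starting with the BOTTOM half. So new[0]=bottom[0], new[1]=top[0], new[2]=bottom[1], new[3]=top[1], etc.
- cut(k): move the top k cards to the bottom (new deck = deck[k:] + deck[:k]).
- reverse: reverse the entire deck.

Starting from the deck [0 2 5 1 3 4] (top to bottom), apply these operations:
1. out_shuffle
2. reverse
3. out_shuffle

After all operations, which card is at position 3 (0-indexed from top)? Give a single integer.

After op 1 (out_shuffle): [0 1 2 3 5 4]
After op 2 (reverse): [4 5 3 2 1 0]
After op 3 (out_shuffle): [4 2 5 1 3 0]
Position 3: card 1.

Answer: 1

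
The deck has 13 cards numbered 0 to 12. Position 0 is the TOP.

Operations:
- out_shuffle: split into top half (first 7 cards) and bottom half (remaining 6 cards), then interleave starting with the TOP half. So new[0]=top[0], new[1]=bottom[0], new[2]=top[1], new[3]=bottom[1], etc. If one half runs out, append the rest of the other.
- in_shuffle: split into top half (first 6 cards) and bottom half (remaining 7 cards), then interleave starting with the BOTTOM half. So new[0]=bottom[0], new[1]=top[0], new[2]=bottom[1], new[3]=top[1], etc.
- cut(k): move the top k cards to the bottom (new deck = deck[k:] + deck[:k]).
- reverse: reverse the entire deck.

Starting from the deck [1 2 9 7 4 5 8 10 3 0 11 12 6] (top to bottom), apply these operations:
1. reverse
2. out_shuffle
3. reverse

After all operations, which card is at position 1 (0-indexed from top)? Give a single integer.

After op 1 (reverse): [6 12 11 0 3 10 8 5 4 7 9 2 1]
After op 2 (out_shuffle): [6 5 12 4 11 7 0 9 3 2 10 1 8]
After op 3 (reverse): [8 1 10 2 3 9 0 7 11 4 12 5 6]
Position 1: card 1.

Answer: 1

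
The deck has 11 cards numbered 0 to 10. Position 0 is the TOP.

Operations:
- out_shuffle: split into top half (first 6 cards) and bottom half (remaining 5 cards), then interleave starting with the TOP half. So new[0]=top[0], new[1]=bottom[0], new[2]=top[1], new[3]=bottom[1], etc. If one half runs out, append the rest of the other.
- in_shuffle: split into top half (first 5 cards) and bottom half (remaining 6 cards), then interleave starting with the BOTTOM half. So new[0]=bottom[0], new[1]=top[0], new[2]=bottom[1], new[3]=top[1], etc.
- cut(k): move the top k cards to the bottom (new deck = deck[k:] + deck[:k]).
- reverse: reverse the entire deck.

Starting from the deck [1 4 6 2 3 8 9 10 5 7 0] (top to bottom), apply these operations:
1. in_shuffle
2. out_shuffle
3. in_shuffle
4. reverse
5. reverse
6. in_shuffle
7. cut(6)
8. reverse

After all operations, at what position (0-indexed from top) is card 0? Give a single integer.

After op 1 (in_shuffle): [8 1 9 4 10 6 5 2 7 3 0]
After op 2 (out_shuffle): [8 5 1 2 9 7 4 3 10 0 6]
After op 3 (in_shuffle): [7 8 4 5 3 1 10 2 0 9 6]
After op 4 (reverse): [6 9 0 2 10 1 3 5 4 8 7]
After op 5 (reverse): [7 8 4 5 3 1 10 2 0 9 6]
After op 6 (in_shuffle): [1 7 10 8 2 4 0 5 9 3 6]
After op 7 (cut(6)): [0 5 9 3 6 1 7 10 8 2 4]
After op 8 (reverse): [4 2 8 10 7 1 6 3 9 5 0]
Card 0 is at position 10.

Answer: 10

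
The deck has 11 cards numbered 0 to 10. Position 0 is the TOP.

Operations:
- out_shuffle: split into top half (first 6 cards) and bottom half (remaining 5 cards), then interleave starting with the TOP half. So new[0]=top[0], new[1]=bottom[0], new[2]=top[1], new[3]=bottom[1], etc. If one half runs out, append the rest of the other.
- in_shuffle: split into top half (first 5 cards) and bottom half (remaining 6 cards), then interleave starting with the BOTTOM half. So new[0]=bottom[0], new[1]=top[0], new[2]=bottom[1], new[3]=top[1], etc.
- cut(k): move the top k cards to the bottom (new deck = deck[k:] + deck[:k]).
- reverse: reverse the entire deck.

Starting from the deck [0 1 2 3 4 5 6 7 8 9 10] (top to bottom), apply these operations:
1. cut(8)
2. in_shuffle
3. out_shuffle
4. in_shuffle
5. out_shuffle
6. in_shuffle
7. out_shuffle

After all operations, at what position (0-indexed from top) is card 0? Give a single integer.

Answer: 3

Derivation:
After op 1 (cut(8)): [8 9 10 0 1 2 3 4 5 6 7]
After op 2 (in_shuffle): [2 8 3 9 4 10 5 0 6 1 7]
After op 3 (out_shuffle): [2 5 8 0 3 6 9 1 4 7 10]
After op 4 (in_shuffle): [6 2 9 5 1 8 4 0 7 3 10]
After op 5 (out_shuffle): [6 4 2 0 9 7 5 3 1 10 8]
After op 6 (in_shuffle): [7 6 5 4 3 2 1 0 10 9 8]
After op 7 (out_shuffle): [7 1 6 0 5 10 4 9 3 8 2]
Card 0 is at position 3.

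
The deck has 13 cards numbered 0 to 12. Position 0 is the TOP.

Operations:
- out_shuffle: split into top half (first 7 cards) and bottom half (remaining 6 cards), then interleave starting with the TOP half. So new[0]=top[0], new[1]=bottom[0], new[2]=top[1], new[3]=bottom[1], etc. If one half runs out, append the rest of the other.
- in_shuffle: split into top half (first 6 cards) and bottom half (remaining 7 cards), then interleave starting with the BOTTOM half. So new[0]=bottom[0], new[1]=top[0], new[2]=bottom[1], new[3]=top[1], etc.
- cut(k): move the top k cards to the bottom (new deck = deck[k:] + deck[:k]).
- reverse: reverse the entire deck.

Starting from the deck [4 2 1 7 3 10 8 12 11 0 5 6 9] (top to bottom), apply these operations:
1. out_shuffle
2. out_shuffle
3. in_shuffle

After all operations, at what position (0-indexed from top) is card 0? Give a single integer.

Answer: 8

Derivation:
After op 1 (out_shuffle): [4 12 2 11 1 0 7 5 3 6 10 9 8]
After op 2 (out_shuffle): [4 5 12 3 2 6 11 10 1 9 0 8 7]
After op 3 (in_shuffle): [11 4 10 5 1 12 9 3 0 2 8 6 7]
Card 0 is at position 8.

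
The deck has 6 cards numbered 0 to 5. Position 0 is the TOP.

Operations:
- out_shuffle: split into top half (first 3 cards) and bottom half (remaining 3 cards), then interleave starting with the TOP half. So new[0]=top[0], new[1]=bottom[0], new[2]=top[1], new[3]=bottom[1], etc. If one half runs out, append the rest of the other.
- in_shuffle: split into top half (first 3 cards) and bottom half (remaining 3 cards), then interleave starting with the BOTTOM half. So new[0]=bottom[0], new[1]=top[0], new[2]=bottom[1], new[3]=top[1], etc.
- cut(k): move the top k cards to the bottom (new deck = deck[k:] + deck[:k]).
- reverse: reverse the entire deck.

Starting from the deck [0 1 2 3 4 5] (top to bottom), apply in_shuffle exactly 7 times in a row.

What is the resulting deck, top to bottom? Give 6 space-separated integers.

After op 1 (in_shuffle): [3 0 4 1 5 2]
After op 2 (in_shuffle): [1 3 5 0 2 4]
After op 3 (in_shuffle): [0 1 2 3 4 5]
After op 4 (in_shuffle): [3 0 4 1 5 2]
After op 5 (in_shuffle): [1 3 5 0 2 4]
After op 6 (in_shuffle): [0 1 2 3 4 5]
After op 7 (in_shuffle): [3 0 4 1 5 2]

Answer: 3 0 4 1 5 2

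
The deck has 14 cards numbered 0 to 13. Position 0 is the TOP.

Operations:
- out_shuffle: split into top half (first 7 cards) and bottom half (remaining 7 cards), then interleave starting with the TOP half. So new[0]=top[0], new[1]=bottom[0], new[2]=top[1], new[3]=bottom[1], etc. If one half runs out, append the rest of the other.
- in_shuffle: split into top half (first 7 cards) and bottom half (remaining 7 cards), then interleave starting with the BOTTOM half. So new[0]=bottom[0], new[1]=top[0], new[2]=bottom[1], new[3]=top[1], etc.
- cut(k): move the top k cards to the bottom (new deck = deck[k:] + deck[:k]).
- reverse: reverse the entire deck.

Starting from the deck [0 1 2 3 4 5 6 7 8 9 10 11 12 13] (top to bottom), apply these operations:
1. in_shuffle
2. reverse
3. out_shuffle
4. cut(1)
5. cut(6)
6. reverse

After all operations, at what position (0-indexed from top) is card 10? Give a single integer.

Answer: 5

Derivation:
After op 1 (in_shuffle): [7 0 8 1 9 2 10 3 11 4 12 5 13 6]
After op 2 (reverse): [6 13 5 12 4 11 3 10 2 9 1 8 0 7]
After op 3 (out_shuffle): [6 10 13 2 5 9 12 1 4 8 11 0 3 7]
After op 4 (cut(1)): [10 13 2 5 9 12 1 4 8 11 0 3 7 6]
After op 5 (cut(6)): [1 4 8 11 0 3 7 6 10 13 2 5 9 12]
After op 6 (reverse): [12 9 5 2 13 10 6 7 3 0 11 8 4 1]
Card 10 is at position 5.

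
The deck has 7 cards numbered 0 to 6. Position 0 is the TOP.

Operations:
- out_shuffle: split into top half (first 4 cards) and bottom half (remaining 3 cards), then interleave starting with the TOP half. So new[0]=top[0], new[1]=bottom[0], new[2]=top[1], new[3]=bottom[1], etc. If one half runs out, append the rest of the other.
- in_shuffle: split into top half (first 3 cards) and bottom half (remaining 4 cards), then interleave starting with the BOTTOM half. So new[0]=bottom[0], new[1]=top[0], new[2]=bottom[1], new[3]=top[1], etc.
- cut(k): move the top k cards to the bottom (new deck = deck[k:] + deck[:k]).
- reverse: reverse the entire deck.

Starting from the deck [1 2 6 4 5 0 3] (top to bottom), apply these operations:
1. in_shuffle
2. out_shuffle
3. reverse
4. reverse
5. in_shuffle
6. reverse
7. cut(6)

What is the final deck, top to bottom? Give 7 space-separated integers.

Answer: 6 2 1 3 0 5 4

Derivation:
After op 1 (in_shuffle): [4 1 5 2 0 6 3]
After op 2 (out_shuffle): [4 0 1 6 5 3 2]
After op 3 (reverse): [2 3 5 6 1 0 4]
After op 4 (reverse): [4 0 1 6 5 3 2]
After op 5 (in_shuffle): [6 4 5 0 3 1 2]
After op 6 (reverse): [2 1 3 0 5 4 6]
After op 7 (cut(6)): [6 2 1 3 0 5 4]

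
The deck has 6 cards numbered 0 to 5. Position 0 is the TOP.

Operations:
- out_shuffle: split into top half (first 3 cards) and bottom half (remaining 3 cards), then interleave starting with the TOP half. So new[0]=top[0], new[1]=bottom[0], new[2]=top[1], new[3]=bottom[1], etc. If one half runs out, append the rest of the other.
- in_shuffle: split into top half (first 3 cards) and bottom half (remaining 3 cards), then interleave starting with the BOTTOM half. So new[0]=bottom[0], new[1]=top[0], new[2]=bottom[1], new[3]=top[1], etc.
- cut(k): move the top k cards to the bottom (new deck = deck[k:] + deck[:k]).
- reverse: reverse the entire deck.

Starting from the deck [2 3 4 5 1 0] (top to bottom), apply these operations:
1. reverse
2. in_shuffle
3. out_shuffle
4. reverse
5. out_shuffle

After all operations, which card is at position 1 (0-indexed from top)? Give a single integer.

After op 1 (reverse): [0 1 5 4 3 2]
After op 2 (in_shuffle): [4 0 3 1 2 5]
After op 3 (out_shuffle): [4 1 0 2 3 5]
After op 4 (reverse): [5 3 2 0 1 4]
After op 5 (out_shuffle): [5 0 3 1 2 4]
Position 1: card 0.

Answer: 0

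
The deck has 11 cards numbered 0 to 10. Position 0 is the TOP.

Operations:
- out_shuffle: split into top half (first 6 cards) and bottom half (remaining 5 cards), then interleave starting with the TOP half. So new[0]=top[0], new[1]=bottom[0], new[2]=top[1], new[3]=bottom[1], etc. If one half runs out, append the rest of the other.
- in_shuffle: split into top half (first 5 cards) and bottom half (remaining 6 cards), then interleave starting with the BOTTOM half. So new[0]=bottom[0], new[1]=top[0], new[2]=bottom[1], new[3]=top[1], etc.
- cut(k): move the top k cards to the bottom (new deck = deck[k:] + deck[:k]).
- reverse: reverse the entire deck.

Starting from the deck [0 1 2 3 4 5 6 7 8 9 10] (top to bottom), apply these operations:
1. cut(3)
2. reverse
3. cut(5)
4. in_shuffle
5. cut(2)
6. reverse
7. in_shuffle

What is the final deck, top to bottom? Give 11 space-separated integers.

Answer: 5 8 0 3 6 9 1 4 7 10 2

Derivation:
After op 1 (cut(3)): [3 4 5 6 7 8 9 10 0 1 2]
After op 2 (reverse): [2 1 0 10 9 8 7 6 5 4 3]
After op 3 (cut(5)): [8 7 6 5 4 3 2 1 0 10 9]
After op 4 (in_shuffle): [3 8 2 7 1 6 0 5 10 4 9]
After op 5 (cut(2)): [2 7 1 6 0 5 10 4 9 3 8]
After op 6 (reverse): [8 3 9 4 10 5 0 6 1 7 2]
After op 7 (in_shuffle): [5 8 0 3 6 9 1 4 7 10 2]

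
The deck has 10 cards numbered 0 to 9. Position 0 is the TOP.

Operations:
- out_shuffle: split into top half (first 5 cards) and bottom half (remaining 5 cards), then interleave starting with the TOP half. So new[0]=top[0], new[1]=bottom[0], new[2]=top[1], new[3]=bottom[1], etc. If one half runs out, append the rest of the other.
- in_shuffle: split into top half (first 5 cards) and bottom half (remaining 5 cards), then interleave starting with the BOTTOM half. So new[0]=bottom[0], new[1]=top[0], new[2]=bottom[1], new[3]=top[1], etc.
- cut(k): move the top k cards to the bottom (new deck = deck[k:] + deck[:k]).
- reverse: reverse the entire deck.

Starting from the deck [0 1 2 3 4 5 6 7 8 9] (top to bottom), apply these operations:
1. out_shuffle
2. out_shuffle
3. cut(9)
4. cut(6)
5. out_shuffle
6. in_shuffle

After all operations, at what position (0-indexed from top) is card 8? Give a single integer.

After op 1 (out_shuffle): [0 5 1 6 2 7 3 8 4 9]
After op 2 (out_shuffle): [0 7 5 3 1 8 6 4 2 9]
After op 3 (cut(9)): [9 0 7 5 3 1 8 6 4 2]
After op 4 (cut(6)): [8 6 4 2 9 0 7 5 3 1]
After op 5 (out_shuffle): [8 0 6 7 4 5 2 3 9 1]
After op 6 (in_shuffle): [5 8 2 0 3 6 9 7 1 4]
Card 8 is at position 1.

Answer: 1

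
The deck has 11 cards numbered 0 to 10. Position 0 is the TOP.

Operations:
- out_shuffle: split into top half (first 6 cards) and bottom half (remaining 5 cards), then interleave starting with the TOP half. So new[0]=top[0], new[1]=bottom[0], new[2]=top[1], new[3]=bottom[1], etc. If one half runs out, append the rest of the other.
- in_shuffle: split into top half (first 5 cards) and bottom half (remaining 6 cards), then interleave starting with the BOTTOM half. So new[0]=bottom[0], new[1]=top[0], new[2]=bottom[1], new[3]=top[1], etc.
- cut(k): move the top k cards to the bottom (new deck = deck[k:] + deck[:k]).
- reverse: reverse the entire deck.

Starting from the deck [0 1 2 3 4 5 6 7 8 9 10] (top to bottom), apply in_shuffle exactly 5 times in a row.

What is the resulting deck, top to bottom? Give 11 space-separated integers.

Answer: 9 8 7 6 5 4 3 2 1 0 10

Derivation:
After op 1 (in_shuffle): [5 0 6 1 7 2 8 3 9 4 10]
After op 2 (in_shuffle): [2 5 8 0 3 6 9 1 4 7 10]
After op 3 (in_shuffle): [6 2 9 5 1 8 4 0 7 3 10]
After op 4 (in_shuffle): [8 6 4 2 0 9 7 5 3 1 10]
After op 5 (in_shuffle): [9 8 7 6 5 4 3 2 1 0 10]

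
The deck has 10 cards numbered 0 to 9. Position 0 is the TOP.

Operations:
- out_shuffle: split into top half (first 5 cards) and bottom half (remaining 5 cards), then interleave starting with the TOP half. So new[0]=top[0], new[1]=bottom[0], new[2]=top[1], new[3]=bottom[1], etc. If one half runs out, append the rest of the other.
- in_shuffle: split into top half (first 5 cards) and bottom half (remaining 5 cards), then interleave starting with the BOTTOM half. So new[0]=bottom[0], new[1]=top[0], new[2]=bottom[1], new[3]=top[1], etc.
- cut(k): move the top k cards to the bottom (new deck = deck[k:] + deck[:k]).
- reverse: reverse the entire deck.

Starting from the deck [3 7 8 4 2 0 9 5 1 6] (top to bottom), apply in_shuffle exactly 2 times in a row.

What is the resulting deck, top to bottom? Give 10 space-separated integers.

Answer: 8 0 1 3 4 9 6 7 2 5

Derivation:
After op 1 (in_shuffle): [0 3 9 7 5 8 1 4 6 2]
After op 2 (in_shuffle): [8 0 1 3 4 9 6 7 2 5]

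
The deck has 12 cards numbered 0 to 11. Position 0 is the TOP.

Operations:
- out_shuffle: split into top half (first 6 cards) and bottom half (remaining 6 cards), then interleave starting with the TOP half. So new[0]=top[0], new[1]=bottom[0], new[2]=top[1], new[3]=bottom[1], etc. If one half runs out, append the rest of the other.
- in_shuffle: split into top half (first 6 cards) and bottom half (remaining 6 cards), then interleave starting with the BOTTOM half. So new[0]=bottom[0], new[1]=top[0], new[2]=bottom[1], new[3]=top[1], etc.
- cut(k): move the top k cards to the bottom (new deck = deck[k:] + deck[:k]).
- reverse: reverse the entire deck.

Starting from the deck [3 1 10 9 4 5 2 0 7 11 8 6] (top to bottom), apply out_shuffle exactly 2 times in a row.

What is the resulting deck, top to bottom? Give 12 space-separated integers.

After op 1 (out_shuffle): [3 2 1 0 10 7 9 11 4 8 5 6]
After op 2 (out_shuffle): [3 9 2 11 1 4 0 8 10 5 7 6]

Answer: 3 9 2 11 1 4 0 8 10 5 7 6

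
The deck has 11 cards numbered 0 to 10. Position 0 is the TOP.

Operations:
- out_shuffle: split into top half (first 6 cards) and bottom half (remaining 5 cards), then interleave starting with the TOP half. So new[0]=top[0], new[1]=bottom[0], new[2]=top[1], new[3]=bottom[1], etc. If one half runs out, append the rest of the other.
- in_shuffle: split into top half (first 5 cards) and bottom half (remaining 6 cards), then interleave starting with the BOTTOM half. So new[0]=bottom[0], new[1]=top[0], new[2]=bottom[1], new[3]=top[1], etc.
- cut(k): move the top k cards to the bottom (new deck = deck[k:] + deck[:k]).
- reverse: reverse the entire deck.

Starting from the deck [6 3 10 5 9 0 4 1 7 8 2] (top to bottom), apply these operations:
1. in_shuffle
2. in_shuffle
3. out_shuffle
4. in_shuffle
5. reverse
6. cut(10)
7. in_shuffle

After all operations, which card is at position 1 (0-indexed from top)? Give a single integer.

After op 1 (in_shuffle): [0 6 4 3 1 10 7 5 8 9 2]
After op 2 (in_shuffle): [10 0 7 6 5 4 8 3 9 1 2]
After op 3 (out_shuffle): [10 8 0 3 7 9 6 1 5 2 4]
After op 4 (in_shuffle): [9 10 6 8 1 0 5 3 2 7 4]
After op 5 (reverse): [4 7 2 3 5 0 1 8 6 10 9]
After op 6 (cut(10)): [9 4 7 2 3 5 0 1 8 6 10]
After op 7 (in_shuffle): [5 9 0 4 1 7 8 2 6 3 10]
Position 1: card 9.

Answer: 9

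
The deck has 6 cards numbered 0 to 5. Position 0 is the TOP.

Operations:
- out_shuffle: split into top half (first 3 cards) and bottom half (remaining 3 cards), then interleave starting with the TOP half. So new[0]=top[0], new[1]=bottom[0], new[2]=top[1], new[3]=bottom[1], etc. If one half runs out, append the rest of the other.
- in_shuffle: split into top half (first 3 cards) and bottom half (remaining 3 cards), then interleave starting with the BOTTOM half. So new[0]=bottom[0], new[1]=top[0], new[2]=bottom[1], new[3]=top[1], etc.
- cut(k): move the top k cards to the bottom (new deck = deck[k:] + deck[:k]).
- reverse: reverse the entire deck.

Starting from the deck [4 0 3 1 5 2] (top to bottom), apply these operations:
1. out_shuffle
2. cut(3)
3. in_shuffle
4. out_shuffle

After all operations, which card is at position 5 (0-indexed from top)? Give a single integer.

Answer: 2

Derivation:
After op 1 (out_shuffle): [4 1 0 5 3 2]
After op 2 (cut(3)): [5 3 2 4 1 0]
After op 3 (in_shuffle): [4 5 1 3 0 2]
After op 4 (out_shuffle): [4 3 5 0 1 2]
Position 5: card 2.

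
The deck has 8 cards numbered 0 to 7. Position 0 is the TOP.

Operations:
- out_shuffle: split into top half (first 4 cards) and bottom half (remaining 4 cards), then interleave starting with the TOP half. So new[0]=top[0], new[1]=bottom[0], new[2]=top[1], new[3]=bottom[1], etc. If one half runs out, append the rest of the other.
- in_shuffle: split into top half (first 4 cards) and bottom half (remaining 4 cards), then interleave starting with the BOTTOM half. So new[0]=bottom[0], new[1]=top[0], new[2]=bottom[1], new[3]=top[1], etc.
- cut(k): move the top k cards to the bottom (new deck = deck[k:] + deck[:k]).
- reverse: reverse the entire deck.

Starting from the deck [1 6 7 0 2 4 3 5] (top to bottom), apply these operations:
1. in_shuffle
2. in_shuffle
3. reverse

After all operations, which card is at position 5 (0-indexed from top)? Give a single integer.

After op 1 (in_shuffle): [2 1 4 6 3 7 5 0]
After op 2 (in_shuffle): [3 2 7 1 5 4 0 6]
After op 3 (reverse): [6 0 4 5 1 7 2 3]
Position 5: card 7.

Answer: 7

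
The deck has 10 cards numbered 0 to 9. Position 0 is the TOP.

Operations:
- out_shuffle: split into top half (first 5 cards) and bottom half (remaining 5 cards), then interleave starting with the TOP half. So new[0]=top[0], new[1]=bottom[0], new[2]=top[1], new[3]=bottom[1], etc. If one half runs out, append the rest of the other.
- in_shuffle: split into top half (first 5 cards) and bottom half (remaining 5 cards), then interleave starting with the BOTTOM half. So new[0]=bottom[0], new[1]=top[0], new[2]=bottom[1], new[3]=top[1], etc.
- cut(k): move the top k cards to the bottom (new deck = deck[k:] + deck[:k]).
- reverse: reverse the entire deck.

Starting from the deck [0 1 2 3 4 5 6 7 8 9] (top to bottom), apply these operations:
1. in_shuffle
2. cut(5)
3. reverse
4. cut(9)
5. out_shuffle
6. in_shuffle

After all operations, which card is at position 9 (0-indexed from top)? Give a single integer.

Answer: 1

Derivation:
After op 1 (in_shuffle): [5 0 6 1 7 2 8 3 9 4]
After op 2 (cut(5)): [2 8 3 9 4 5 0 6 1 7]
After op 3 (reverse): [7 1 6 0 5 4 9 3 8 2]
After op 4 (cut(9)): [2 7 1 6 0 5 4 9 3 8]
After op 5 (out_shuffle): [2 5 7 4 1 9 6 3 0 8]
After op 6 (in_shuffle): [9 2 6 5 3 7 0 4 8 1]
Position 9: card 1.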